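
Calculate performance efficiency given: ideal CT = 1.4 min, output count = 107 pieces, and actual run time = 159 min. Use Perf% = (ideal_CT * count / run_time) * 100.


Formula: Performance = (Ideal CT * Total Count) / Run Time * 100
Ideal output time = 1.4 * 107 = 149.8 min
Performance = 149.8 / 159 * 100 = 94.2%

94.2%


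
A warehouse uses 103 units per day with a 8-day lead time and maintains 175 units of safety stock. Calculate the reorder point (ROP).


Formula: ROP = (Daily Demand * Lead Time) + Safety Stock
Demand during lead time = 103 * 8 = 824 units
ROP = 824 + 175 = 999 units

999 units


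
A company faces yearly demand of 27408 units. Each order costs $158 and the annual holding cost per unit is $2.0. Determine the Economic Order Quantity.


Formula: EOQ = sqrt(2 * D * S / H)
Numerator: 2 * 27408 * 158 = 8660928
2DS/H = 8660928 / 2.0 = 4330464.0
EOQ = sqrt(4330464.0) = 2081.0 units

2081.0 units


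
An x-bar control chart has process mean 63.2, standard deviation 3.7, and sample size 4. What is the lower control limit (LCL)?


LCL = 63.2 - 3 * 3.7 / sqrt(4)

57.65


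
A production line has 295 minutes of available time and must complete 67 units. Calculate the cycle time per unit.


Formula: CT = Available Time / Number of Units
CT = 295 min / 67 units
CT = 4.4 min/unit

4.4 min/unit


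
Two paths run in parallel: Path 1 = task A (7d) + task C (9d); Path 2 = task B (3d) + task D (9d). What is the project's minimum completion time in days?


Path 1 = 7 + 9 = 16 days
Path 2 = 3 + 9 = 12 days
Duration = max(16, 12) = 16 days

16 days


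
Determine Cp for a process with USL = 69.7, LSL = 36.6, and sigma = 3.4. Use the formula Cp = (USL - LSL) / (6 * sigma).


Cp = (69.7 - 36.6) / (6 * 3.4)

1.62


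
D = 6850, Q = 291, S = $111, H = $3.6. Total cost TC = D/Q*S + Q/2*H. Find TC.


TC = 6850/291 * 111 + 291/2 * 3.6

$3136.69


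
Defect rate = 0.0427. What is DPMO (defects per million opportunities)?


DPMO = defect_rate * 1000000 = 0.0427 * 1000000

42700


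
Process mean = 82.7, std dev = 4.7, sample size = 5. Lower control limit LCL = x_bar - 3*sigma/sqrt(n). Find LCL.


LCL = 82.7 - 3 * 4.7 / sqrt(5)

76.39


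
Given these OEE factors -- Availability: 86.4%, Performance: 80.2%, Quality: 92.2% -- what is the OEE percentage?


Formula: OEE = Availability * Performance * Quality / 10000
A * P = 86.4% * 80.2% / 100 = 69.29%
OEE = 69.29% * 92.2% / 100 = 63.9%

63.9%


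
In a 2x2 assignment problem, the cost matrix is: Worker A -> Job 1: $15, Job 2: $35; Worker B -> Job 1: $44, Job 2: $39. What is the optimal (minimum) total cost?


Option 1: A->1 + B->2 = $15 + $39 = $54
Option 2: A->2 + B->1 = $35 + $44 = $79
Min cost = min($54, $79) = $54

$54


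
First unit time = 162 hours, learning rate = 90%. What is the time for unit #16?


Formula: T_n = T_1 * (learning_rate)^(log2(n)) where learning_rate = rate/100
Doublings = log2(16) = 4
T_n = 162 * 0.9^4
T_n = 162 * 0.6561 = 106.3 hours

106.3 hours


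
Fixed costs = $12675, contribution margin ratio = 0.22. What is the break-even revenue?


Formula: BER = Fixed Costs / Contribution Margin Ratio
BER = $12675 / 0.22
BER = $57613.64 (to the nearest cent)

$57613.64


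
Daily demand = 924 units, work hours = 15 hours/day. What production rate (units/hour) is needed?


Formula: Production Rate = Daily Demand / Available Hours
Rate = 924 units/day / 15 hours/day
Rate = 61.6 units/hour

61.6 units/hour


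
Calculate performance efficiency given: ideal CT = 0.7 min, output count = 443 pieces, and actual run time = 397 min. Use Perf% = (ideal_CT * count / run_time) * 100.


Formula: Performance = (Ideal CT * Total Count) / Run Time * 100
Ideal output time = 0.7 * 443 = 310.1 min
Performance = 310.1 / 397 * 100 = 78.1%

78.1%


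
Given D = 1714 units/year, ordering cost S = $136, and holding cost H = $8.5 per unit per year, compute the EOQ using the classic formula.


Formula: EOQ = sqrt(2 * D * S / H)
Numerator: 2 * 1714 * 136 = 466208
2DS/H = 466208 / 8.5 = 54848.0
EOQ = sqrt(54848.0) = 234.2 units

234.2 units


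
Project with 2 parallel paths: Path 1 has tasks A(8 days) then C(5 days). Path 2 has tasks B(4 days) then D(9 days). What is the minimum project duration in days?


Path 1 = 8 + 5 = 13 days
Path 2 = 4 + 9 = 13 days
Duration = max(13, 13) = 13 days

13 days


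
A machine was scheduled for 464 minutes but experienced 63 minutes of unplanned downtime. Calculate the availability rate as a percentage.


Formula: Availability = (Planned Time - Downtime) / Planned Time * 100
Uptime = 464 - 63 = 401 min
Availability = 401 / 464 * 100 = 86.4%

86.4%


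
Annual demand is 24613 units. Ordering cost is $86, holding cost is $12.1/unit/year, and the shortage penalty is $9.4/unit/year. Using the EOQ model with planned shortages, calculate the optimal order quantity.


Formula: EOQ* = sqrt(2DS/H) * sqrt((H+P)/P)
Base EOQ = sqrt(2*24613*86/12.1) = 591.5 units
Correction = sqrt((12.1+9.4)/9.4) = 1.51236
EOQ* = 591.5 * 1.51236 = 894.6 units

894.6 units


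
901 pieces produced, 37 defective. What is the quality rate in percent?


Formula: Quality Rate = Good Pieces / Total Pieces * 100
Good pieces = 901 - 37 = 864
QR = 864 / 901 * 100 = 95.9%

95.9%


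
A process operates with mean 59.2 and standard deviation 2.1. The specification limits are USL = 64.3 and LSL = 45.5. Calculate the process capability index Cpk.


Cpu = (64.3 - 59.2) / (3 * 2.1) = 0.81
Cpl = (59.2 - 45.5) / (3 * 2.1) = 2.17
Cpk = min(0.81, 2.17) = 0.81

0.81


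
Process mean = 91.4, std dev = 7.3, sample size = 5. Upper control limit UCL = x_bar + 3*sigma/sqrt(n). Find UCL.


UCL = 91.4 + 3 * 7.3 / sqrt(5)

101.19


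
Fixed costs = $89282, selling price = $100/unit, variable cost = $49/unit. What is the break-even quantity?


Formula: BEQ = Fixed Costs / (Price - Variable Cost)
Contribution margin = $100 - $49 = $51/unit
BEQ = ceil($89282 / $51/unit) = ceil(1750.63) = 1751 units

1751 units


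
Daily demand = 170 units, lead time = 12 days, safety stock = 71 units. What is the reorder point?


Formula: ROP = (Daily Demand * Lead Time) + Safety Stock
Demand during lead time = 170 * 12 = 2040 units
ROP = 2040 + 71 = 2111 units

2111 units


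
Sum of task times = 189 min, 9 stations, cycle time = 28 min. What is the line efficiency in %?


Formula: Efficiency = Sum of Task Times / (N_stations * CT) * 100
Total station capacity = 9 stations * 28 min = 252 min
Efficiency = 189 / 252 * 100 = 75.0%

75.0%


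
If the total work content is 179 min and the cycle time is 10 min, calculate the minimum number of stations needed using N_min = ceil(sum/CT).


Formula: N_min = ceil(Sum of Task Times / Cycle Time)
N_min = ceil(179 min / 10 min) = ceil(17.9)
N_min = 18 stations

18


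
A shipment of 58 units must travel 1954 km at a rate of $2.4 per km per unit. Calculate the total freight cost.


TC = dist * cost * units = 1954 * 2.4 * 58 = $271996.80

$271996.80


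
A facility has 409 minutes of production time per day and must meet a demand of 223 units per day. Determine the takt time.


Formula: Takt Time = Available Production Time / Customer Demand
Takt = 409 min/day / 223 units/day
Takt = 1.83 min/unit

1.83 min/unit


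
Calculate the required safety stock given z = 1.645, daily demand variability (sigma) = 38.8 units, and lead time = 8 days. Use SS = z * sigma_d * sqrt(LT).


Formula: SS = z * sigma_d * sqrt(LT)
sqrt(LT) = sqrt(8) = 2.8284
SS = 1.645 * 38.8 * 2.8284
SS = 180.5 units

180.5 units


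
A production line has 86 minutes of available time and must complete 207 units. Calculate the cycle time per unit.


Formula: CT = Available Time / Number of Units
CT = 86 min / 207 units
CT = 0.42 min/unit

0.42 min/unit


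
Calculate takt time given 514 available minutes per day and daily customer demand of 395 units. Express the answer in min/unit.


Formula: Takt Time = Available Production Time / Customer Demand
Takt = 514 min/day / 395 units/day
Takt = 1.3 min/unit

1.3 min/unit


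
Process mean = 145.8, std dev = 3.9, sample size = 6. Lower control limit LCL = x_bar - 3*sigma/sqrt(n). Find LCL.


LCL = 145.8 - 3 * 3.9 / sqrt(6)

141.02


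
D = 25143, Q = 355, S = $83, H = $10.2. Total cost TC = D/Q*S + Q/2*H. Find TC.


TC = 25143/355 * 83 + 355/2 * 10.2

$7689.00


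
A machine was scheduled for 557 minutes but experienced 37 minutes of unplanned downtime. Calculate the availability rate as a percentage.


Formula: Availability = (Planned Time - Downtime) / Planned Time * 100
Uptime = 557 - 37 = 520 min
Availability = 520 / 557 * 100 = 93.4%

93.4%


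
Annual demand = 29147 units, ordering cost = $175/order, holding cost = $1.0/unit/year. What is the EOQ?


Formula: EOQ = sqrt(2 * D * S / H)
Numerator: 2 * 29147 * 175 = 10201450
2DS/H = 10201450 / 1.0 = 10201450.0
EOQ = sqrt(10201450.0) = 3194.0 units

3194.0 units


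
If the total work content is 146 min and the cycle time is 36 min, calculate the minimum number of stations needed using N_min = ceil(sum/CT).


Formula: N_min = ceil(Sum of Task Times / Cycle Time)
N_min = ceil(146 min / 36 min) = ceil(4.0556)
N_min = 5 stations

5


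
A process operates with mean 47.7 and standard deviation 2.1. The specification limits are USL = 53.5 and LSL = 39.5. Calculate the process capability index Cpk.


Cpu = (53.5 - 47.7) / (3 * 2.1) = 0.92
Cpl = (47.7 - 39.5) / (3 * 2.1) = 1.3
Cpk = min(0.92, 1.3) = 0.92

0.92


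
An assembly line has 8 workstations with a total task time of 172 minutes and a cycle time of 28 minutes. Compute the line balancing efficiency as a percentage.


Formula: Efficiency = Sum of Task Times / (N_stations * CT) * 100
Total station capacity = 8 stations * 28 min = 224 min
Efficiency = 172 / 224 * 100 = 76.8%

76.8%


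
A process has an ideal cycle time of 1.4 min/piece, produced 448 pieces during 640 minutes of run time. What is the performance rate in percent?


Formula: Performance = (Ideal CT * Total Count) / Run Time * 100
Ideal output time = 1.4 * 448 = 627.2 min
Performance = 627.2 / 640 * 100 = 98.0%

98.0%


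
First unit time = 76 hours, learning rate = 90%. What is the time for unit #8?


Formula: T_n = T_1 * (learning_rate)^(log2(n)) where learning_rate = rate/100
Doublings = log2(8) = 3
T_n = 76 * 0.9^3
T_n = 76 * 0.729 = 55.4 hours

55.4 hours


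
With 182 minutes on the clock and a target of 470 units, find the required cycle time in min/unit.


Formula: CT = Available Time / Number of Units
CT = 182 min / 470 units
CT = 0.39 min/unit

0.39 min/unit


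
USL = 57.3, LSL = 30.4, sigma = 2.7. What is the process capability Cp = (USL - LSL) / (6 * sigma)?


Cp = (57.3 - 30.4) / (6 * 2.7)

1.66


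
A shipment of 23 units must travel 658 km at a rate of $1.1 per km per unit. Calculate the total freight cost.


TC = dist * cost * units = 658 * 1.1 * 23 = $16647.40

$16647.40


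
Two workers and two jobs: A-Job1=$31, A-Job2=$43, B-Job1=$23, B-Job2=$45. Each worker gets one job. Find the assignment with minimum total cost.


Option 1: A->1 + B->2 = $31 + $45 = $76
Option 2: A->2 + B->1 = $43 + $23 = $66
Min cost = min($76, $66) = $66

$66


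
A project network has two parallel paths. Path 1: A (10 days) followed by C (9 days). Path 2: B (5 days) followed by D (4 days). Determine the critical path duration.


Path 1 = 10 + 9 = 19 days
Path 2 = 5 + 4 = 9 days
Duration = max(19, 9) = 19 days

19 days


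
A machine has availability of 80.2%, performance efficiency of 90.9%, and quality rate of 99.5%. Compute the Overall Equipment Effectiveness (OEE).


Formula: OEE = Availability * Performance * Quality / 10000
A * P = 80.2% * 90.9% / 100 = 72.9%
OEE = 72.9% * 99.5% / 100 = 72.5%

72.5%


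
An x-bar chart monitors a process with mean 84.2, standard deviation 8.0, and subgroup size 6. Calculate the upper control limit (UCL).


UCL = 84.2 + 3 * 8.0 / sqrt(6)

94.0


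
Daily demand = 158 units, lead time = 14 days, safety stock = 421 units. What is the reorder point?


Formula: ROP = (Daily Demand * Lead Time) + Safety Stock
Demand during lead time = 158 * 14 = 2212 units
ROP = 2212 + 421 = 2633 units

2633 units


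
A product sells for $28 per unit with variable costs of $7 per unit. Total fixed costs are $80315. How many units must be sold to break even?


Formula: BEQ = Fixed Costs / (Price - Variable Cost)
Contribution margin = $28 - $7 = $21/unit
BEQ = ceil($80315 / $21/unit) = ceil(3824.52) = 3825 units

3825 units


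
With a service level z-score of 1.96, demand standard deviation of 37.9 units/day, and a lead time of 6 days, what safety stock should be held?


Formula: SS = z * sigma_d * sqrt(LT)
sqrt(LT) = sqrt(6) = 2.4495
SS = 1.96 * 37.9 * 2.4495
SS = 182.0 units

182.0 units


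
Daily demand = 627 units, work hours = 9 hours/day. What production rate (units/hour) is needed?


Formula: Production Rate = Daily Demand / Available Hours
Rate = 627 units/day / 9 hours/day
Rate = 69.7 units/hour

69.7 units/hour


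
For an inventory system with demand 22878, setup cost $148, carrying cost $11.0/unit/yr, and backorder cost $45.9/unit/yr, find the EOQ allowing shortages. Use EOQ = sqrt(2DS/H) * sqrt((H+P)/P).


Formula: EOQ* = sqrt(2DS/H) * sqrt((H+P)/P)
Base EOQ = sqrt(2*22878*148/11.0) = 784.62 units
Correction = sqrt((11.0+45.9)/45.9) = 1.1134
EOQ* = 784.62 * 1.1134 = 873.6 units

873.6 units


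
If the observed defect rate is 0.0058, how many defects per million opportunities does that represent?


DPMO = defect_rate * 1000000 = 0.0058 * 1000000

5800


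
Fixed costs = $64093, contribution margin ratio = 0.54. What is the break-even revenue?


Formula: BER = Fixed Costs / Contribution Margin Ratio
BER = $64093 / 0.54
BER = $118690.74 (to the nearest cent)

$118690.74


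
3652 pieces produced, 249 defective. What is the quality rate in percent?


Formula: Quality Rate = Good Pieces / Total Pieces * 100
Good pieces = 3652 - 249 = 3403
QR = 3403 / 3652 * 100 = 93.2%

93.2%


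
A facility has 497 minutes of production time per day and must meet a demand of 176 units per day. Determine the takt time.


Formula: Takt Time = Available Production Time / Customer Demand
Takt = 497 min/day / 176 units/day
Takt = 2.82 min/unit

2.82 min/unit


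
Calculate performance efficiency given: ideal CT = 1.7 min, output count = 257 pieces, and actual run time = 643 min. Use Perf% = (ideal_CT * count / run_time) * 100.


Formula: Performance = (Ideal CT * Total Count) / Run Time * 100
Ideal output time = 1.7 * 257 = 436.9 min
Performance = 436.9 / 643 * 100 = 67.9%

67.9%


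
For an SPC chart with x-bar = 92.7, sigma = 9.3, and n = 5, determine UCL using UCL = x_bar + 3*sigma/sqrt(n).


UCL = 92.7 + 3 * 9.3 / sqrt(5)

105.18


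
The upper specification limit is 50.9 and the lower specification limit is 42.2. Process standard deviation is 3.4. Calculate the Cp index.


Cp = (50.9 - 42.2) / (6 * 3.4)

0.43


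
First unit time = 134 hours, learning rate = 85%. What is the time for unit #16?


Formula: T_n = T_1 * (learning_rate)^(log2(n)) where learning_rate = rate/100
Doublings = log2(16) = 4
T_n = 134 * 0.85^4
T_n = 134 * 0.522 = 69.9 hours

69.9 hours


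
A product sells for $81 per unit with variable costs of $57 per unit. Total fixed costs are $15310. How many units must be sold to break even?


Formula: BEQ = Fixed Costs / (Price - Variable Cost)
Contribution margin = $81 - $57 = $24/unit
BEQ = ceil($15310 / $24/unit) = ceil(637.92) = 638 units

638 units


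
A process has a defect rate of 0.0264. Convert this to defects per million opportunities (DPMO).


DPMO = defect_rate * 1000000 = 0.0264 * 1000000

26400


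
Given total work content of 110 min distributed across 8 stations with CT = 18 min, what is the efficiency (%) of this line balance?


Formula: Efficiency = Sum of Task Times / (N_stations * CT) * 100
Total station capacity = 8 stations * 18 min = 144 min
Efficiency = 110 / 144 * 100 = 76.4%

76.4%


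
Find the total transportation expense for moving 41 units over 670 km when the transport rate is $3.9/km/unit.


TC = dist * cost * units = 670 * 3.9 * 41 = $107133.00

$107133.00


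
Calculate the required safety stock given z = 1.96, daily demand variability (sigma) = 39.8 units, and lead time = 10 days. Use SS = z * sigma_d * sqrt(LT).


Formula: SS = z * sigma_d * sqrt(LT)
sqrt(LT) = sqrt(10) = 3.1623
SS = 1.96 * 39.8 * 3.1623
SS = 246.7 units

246.7 units


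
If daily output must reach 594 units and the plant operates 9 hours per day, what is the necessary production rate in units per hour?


Formula: Production Rate = Daily Demand / Available Hours
Rate = 594 units/day / 9 hours/day
Rate = 66.0 units/hour

66.0 units/hour


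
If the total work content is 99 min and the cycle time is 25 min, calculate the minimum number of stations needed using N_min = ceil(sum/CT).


Formula: N_min = ceil(Sum of Task Times / Cycle Time)
N_min = ceil(99 min / 25 min) = ceil(3.96)
N_min = 4 stations

4


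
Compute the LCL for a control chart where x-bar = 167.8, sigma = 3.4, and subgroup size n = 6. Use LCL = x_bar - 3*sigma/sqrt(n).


LCL = 167.8 - 3 * 3.4 / sqrt(6)

163.64


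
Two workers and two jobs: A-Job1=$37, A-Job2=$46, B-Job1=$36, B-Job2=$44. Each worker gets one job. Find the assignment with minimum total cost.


Option 1: A->1 + B->2 = $37 + $44 = $81
Option 2: A->2 + B->1 = $46 + $36 = $82
Min cost = min($81, $82) = $81

$81


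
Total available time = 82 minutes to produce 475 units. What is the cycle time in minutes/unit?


Formula: CT = Available Time / Number of Units
CT = 82 min / 475 units
CT = 0.17 min/unit

0.17 min/unit


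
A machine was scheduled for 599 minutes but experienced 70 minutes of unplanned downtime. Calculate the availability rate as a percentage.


Formula: Availability = (Planned Time - Downtime) / Planned Time * 100
Uptime = 599 - 70 = 529 min
Availability = 529 / 599 * 100 = 88.3%

88.3%


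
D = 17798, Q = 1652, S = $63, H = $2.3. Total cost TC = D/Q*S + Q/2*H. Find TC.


TC = 17798/1652 * 63 + 1652/2 * 2.3

$2578.54


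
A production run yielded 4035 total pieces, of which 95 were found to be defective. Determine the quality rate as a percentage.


Formula: Quality Rate = Good Pieces / Total Pieces * 100
Good pieces = 4035 - 95 = 3940
QR = 3940 / 4035 * 100 = 97.6%

97.6%


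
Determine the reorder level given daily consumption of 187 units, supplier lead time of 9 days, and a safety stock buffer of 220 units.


Formula: ROP = (Daily Demand * Lead Time) + Safety Stock
Demand during lead time = 187 * 9 = 1683 units
ROP = 1683 + 220 = 1903 units

1903 units


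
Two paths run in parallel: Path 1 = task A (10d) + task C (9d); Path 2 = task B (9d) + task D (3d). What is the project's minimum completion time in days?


Path 1 = 10 + 9 = 19 days
Path 2 = 9 + 3 = 12 days
Duration = max(19, 12) = 19 days

19 days


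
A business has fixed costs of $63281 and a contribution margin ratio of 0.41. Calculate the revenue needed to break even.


Formula: BER = Fixed Costs / Contribution Margin Ratio
BER = $63281 / 0.41
BER = $154343.90 (to the nearest cent)

$154343.90


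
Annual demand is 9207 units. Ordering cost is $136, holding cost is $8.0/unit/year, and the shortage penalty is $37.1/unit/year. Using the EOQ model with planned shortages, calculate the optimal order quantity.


Formula: EOQ* = sqrt(2DS/H) * sqrt((H+P)/P)
Base EOQ = sqrt(2*9207*136/8.0) = 559.5 units
Correction = sqrt((8.0+37.1)/37.1) = 1.10256
EOQ* = 559.5 * 1.10256 = 616.9 units

616.9 units


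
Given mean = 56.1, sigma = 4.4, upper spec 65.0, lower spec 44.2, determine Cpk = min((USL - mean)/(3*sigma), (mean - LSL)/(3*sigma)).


Cpu = (65.0 - 56.1) / (3 * 4.4) = 0.67
Cpl = (56.1 - 44.2) / (3 * 4.4) = 0.9
Cpk = min(0.67, 0.9) = 0.67

0.67


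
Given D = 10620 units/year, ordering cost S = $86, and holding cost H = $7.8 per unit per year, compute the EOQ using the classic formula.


Formula: EOQ = sqrt(2 * D * S / H)
Numerator: 2 * 10620 * 86 = 1826640
2DS/H = 1826640 / 7.8 = 234184.6
EOQ = sqrt(234184.6) = 483.9 units

483.9 units


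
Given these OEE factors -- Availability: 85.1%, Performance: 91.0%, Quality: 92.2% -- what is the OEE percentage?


Formula: OEE = Availability * Performance * Quality / 10000
A * P = 85.1% * 91.0% / 100 = 77.44%
OEE = 77.44% * 92.2% / 100 = 71.4%

71.4%


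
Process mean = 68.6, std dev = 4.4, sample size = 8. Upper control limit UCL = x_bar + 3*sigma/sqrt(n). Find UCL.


UCL = 68.6 + 3 * 4.4 / sqrt(8)

73.27


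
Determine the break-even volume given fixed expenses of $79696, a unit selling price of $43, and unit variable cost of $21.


Formula: BEQ = Fixed Costs / (Price - Variable Cost)
Contribution margin = $43 - $21 = $22/unit
BEQ = ceil($79696 / $22/unit) = ceil(3622.55) = 3623 units

3623 units


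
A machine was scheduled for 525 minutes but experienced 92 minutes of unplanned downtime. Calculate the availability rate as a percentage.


Formula: Availability = (Planned Time - Downtime) / Planned Time * 100
Uptime = 525 - 92 = 433 min
Availability = 433 / 525 * 100 = 82.5%

82.5%


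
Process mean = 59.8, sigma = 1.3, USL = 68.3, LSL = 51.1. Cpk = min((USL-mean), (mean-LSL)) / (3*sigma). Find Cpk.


Cpu = (68.3 - 59.8) / (3 * 1.3) = 2.18
Cpl = (59.8 - 51.1) / (3 * 1.3) = 2.23
Cpk = min(2.18, 2.23) = 2.18

2.18


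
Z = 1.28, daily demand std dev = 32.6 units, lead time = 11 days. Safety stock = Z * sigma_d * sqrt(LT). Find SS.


Formula: SS = z * sigma_d * sqrt(LT)
sqrt(LT) = sqrt(11) = 3.3166
SS = 1.28 * 32.6 * 3.3166
SS = 138.4 units

138.4 units


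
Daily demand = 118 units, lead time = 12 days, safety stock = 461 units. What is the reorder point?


Formula: ROP = (Daily Demand * Lead Time) + Safety Stock
Demand during lead time = 118 * 12 = 1416 units
ROP = 1416 + 461 = 1877 units

1877 units


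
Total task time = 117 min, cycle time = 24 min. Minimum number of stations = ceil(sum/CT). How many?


Formula: N_min = ceil(Sum of Task Times / Cycle Time)
N_min = ceil(117 min / 24 min) = ceil(4.875)
N_min = 5 stations

5


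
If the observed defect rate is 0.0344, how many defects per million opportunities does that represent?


DPMO = defect_rate * 1000000 = 0.0344 * 1000000

34400


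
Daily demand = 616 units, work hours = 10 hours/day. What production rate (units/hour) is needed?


Formula: Production Rate = Daily Demand / Available Hours
Rate = 616 units/day / 10 hours/day
Rate = 61.6 units/hour

61.6 units/hour


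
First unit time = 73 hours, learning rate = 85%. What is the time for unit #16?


Formula: T_n = T_1 * (learning_rate)^(log2(n)) where learning_rate = rate/100
Doublings = log2(16) = 4
T_n = 73 * 0.85^4
T_n = 73 * 0.522 = 38.1 hours

38.1 hours


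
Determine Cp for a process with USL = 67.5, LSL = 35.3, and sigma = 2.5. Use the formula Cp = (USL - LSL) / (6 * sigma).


Cp = (67.5 - 35.3) / (6 * 2.5)

2.15


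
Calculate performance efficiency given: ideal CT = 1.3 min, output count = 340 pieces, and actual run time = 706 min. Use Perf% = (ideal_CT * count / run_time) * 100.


Formula: Performance = (Ideal CT * Total Count) / Run Time * 100
Ideal output time = 1.3 * 340 = 442.0 min
Performance = 442.0 / 706 * 100 = 62.6%

62.6%


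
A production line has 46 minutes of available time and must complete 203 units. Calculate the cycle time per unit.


Formula: CT = Available Time / Number of Units
CT = 46 min / 203 units
CT = 0.23 min/unit

0.23 min/unit


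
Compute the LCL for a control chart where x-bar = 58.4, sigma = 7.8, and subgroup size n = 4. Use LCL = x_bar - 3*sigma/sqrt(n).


LCL = 58.4 - 3 * 7.8 / sqrt(4)

46.7


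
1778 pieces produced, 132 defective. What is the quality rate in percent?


Formula: Quality Rate = Good Pieces / Total Pieces * 100
Good pieces = 1778 - 132 = 1646
QR = 1646 / 1778 * 100 = 92.6%

92.6%


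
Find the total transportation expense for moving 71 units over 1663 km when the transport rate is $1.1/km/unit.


TC = dist * cost * units = 1663 * 1.1 * 71 = $129880.30

$129880.30


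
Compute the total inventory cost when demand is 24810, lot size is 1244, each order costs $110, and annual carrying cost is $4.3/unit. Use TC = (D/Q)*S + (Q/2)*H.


TC = 24810/1244 * 110 + 1244/2 * 4.3

$4868.41


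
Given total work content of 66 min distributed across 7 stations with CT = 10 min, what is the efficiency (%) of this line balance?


Formula: Efficiency = Sum of Task Times / (N_stations * CT) * 100
Total station capacity = 7 stations * 10 min = 70 min
Efficiency = 66 / 70 * 100 = 94.3%

94.3%


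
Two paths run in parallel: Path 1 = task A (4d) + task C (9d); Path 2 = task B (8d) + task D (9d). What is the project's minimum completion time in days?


Path 1 = 4 + 9 = 13 days
Path 2 = 8 + 9 = 17 days
Duration = max(13, 17) = 17 days

17 days


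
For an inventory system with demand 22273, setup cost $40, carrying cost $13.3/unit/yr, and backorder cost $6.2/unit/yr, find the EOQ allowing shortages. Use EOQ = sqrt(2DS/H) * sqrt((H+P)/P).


Formula: EOQ* = sqrt(2DS/H) * sqrt((H+P)/P)
Base EOQ = sqrt(2*22273*40/13.3) = 366.02 units
Correction = sqrt((13.3+6.2)/6.2) = 1.77346
EOQ* = 366.02 * 1.77346 = 649.1 units

649.1 units


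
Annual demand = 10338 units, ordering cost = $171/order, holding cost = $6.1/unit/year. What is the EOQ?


Formula: EOQ = sqrt(2 * D * S / H)
Numerator: 2 * 10338 * 171 = 3535596
2DS/H = 3535596 / 6.1 = 579605.9
EOQ = sqrt(579605.9) = 761.3 units

761.3 units


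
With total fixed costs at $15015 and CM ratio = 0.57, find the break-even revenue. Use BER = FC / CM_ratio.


Formula: BER = Fixed Costs / Contribution Margin Ratio
BER = $15015 / 0.57
BER = $26342.11 (to the nearest cent)

$26342.11


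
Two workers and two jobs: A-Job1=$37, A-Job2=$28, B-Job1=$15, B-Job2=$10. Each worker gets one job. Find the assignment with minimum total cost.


Option 1: A->1 + B->2 = $37 + $10 = $47
Option 2: A->2 + B->1 = $28 + $15 = $43
Min cost = min($47, $43) = $43

$43


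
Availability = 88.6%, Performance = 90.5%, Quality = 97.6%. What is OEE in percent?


Formula: OEE = Availability * Performance * Quality / 10000
A * P = 88.6% * 90.5% / 100 = 80.18%
OEE = 80.18% * 97.6% / 100 = 78.3%

78.3%


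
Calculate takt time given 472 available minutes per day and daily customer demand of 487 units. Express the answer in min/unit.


Formula: Takt Time = Available Production Time / Customer Demand
Takt = 472 min/day / 487 units/day
Takt = 0.97 min/unit

0.97 min/unit


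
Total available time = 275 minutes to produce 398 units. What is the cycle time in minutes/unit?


Formula: CT = Available Time / Number of Units
CT = 275 min / 398 units
CT = 0.69 min/unit

0.69 min/unit


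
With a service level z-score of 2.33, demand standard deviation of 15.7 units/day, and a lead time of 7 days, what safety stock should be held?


Formula: SS = z * sigma_d * sqrt(LT)
sqrt(LT) = sqrt(7) = 2.6458
SS = 2.33 * 15.7 * 2.6458
SS = 96.8 units

96.8 units


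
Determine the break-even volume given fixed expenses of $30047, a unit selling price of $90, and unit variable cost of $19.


Formula: BEQ = Fixed Costs / (Price - Variable Cost)
Contribution margin = $90 - $19 = $71/unit
BEQ = ceil($30047 / $71/unit) = ceil(423.2) = 424 units

424 units


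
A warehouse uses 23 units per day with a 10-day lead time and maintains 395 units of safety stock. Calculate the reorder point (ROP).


Formula: ROP = (Daily Demand * Lead Time) + Safety Stock
Demand during lead time = 23 * 10 = 230 units
ROP = 230 + 395 = 625 units

625 units


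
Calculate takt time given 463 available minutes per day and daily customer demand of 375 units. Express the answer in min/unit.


Formula: Takt Time = Available Production Time / Customer Demand
Takt = 463 min/day / 375 units/day
Takt = 1.23 min/unit

1.23 min/unit


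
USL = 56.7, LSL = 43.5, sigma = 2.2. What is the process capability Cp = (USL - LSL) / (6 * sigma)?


Cp = (56.7 - 43.5) / (6 * 2.2)

1.0


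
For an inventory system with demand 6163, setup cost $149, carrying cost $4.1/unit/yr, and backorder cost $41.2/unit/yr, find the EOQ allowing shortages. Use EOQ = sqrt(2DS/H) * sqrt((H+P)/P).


Formula: EOQ* = sqrt(2DS/H) * sqrt((H+P)/P)
Base EOQ = sqrt(2*6163*149/4.1) = 669.29 units
Correction = sqrt((4.1+41.2)/41.2) = 1.04858
EOQ* = 669.29 * 1.04858 = 701.8 units

701.8 units


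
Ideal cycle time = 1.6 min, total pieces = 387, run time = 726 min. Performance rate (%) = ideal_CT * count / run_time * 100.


Formula: Performance = (Ideal CT * Total Count) / Run Time * 100
Ideal output time = 1.6 * 387 = 619.2 min
Performance = 619.2 / 726 * 100 = 85.3%

85.3%


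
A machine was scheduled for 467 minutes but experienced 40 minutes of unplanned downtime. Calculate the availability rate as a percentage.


Formula: Availability = (Planned Time - Downtime) / Planned Time * 100
Uptime = 467 - 40 = 427 min
Availability = 427 / 467 * 100 = 91.4%

91.4%


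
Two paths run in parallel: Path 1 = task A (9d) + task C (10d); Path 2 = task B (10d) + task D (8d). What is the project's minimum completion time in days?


Path 1 = 9 + 10 = 19 days
Path 2 = 10 + 8 = 18 days
Duration = max(19, 18) = 19 days

19 days


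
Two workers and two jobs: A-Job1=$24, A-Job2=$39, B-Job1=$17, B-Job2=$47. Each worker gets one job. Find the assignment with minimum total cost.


Option 1: A->1 + B->2 = $24 + $47 = $71
Option 2: A->2 + B->1 = $39 + $17 = $56
Min cost = min($71, $56) = $56

$56


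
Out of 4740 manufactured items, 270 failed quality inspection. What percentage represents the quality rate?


Formula: Quality Rate = Good Pieces / Total Pieces * 100
Good pieces = 4740 - 270 = 4470
QR = 4470 / 4740 * 100 = 94.3%

94.3%


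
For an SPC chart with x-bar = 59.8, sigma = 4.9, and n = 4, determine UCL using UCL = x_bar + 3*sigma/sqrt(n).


UCL = 59.8 + 3 * 4.9 / sqrt(4)

67.15


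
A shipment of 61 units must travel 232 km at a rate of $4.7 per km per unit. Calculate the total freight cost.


TC = dist * cost * units = 232 * 4.7 * 61 = $66514.40

$66514.40


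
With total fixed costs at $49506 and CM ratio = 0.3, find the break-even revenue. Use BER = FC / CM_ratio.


Formula: BER = Fixed Costs / Contribution Margin Ratio
BER = $49506 / 0.3
BER = $165020.00 (to the nearest cent)

$165020.00


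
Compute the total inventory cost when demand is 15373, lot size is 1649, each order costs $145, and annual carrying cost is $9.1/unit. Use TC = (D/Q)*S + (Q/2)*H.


TC = 15373/1649 * 145 + 1649/2 * 9.1

$8854.73


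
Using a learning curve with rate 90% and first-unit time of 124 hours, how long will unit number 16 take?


Formula: T_n = T_1 * (learning_rate)^(log2(n)) where learning_rate = rate/100
Doublings = log2(16) = 4
T_n = 124 * 0.9^4
T_n = 124 * 0.6561 = 81.4 hours

81.4 hours


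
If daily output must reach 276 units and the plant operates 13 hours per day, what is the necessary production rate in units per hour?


Formula: Production Rate = Daily Demand / Available Hours
Rate = 276 units/day / 13 hours/day
Rate = 21.2 units/hour

21.2 units/hour


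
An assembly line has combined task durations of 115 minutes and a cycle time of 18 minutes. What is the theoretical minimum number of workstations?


Formula: N_min = ceil(Sum of Task Times / Cycle Time)
N_min = ceil(115 min / 18 min) = ceil(6.3889)
N_min = 7 stations

7


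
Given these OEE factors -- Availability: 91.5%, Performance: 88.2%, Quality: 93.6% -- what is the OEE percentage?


Formula: OEE = Availability * Performance * Quality / 10000
A * P = 91.5% * 88.2% / 100 = 80.7%
OEE = 80.7% * 93.6% / 100 = 75.5%

75.5%


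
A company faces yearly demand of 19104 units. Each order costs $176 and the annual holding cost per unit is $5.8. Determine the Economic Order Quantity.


Formula: EOQ = sqrt(2 * D * S / H)
Numerator: 2 * 19104 * 176 = 6724608
2DS/H = 6724608 / 5.8 = 1159415.2
EOQ = sqrt(1159415.2) = 1076.8 units

1076.8 units


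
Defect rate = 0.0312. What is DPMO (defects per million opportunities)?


DPMO = defect_rate * 1000000 = 0.0312 * 1000000

31200


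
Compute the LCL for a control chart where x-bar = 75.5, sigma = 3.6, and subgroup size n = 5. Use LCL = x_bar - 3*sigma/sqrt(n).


LCL = 75.5 - 3 * 3.6 / sqrt(5)

70.67


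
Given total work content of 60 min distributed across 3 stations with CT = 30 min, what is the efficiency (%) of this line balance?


Formula: Efficiency = Sum of Task Times / (N_stations * CT) * 100
Total station capacity = 3 stations * 30 min = 90 min
Efficiency = 60 / 90 * 100 = 66.7%

66.7%


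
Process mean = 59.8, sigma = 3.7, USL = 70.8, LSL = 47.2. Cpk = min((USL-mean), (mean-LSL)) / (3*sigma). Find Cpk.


Cpu = (70.8 - 59.8) / (3 * 3.7) = 0.99
Cpl = (59.8 - 47.2) / (3 * 3.7) = 1.14
Cpk = min(0.99, 1.14) = 0.99

0.99


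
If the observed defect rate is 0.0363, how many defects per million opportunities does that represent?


DPMO = defect_rate * 1000000 = 0.0363 * 1000000

36300


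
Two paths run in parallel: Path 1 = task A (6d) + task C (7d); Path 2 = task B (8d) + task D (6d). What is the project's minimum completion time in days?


Path 1 = 6 + 7 = 13 days
Path 2 = 8 + 6 = 14 days
Duration = max(13, 14) = 14 days

14 days


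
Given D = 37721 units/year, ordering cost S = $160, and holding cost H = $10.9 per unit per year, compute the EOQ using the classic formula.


Formula: EOQ = sqrt(2 * D * S / H)
Numerator: 2 * 37721 * 160 = 12070720
2DS/H = 12070720 / 10.9 = 1107405.5
EOQ = sqrt(1107405.5) = 1052.3 units

1052.3 units


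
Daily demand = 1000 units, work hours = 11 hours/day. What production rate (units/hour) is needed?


Formula: Production Rate = Daily Demand / Available Hours
Rate = 1000 units/day / 11 hours/day
Rate = 90.9 units/hour

90.9 units/hour


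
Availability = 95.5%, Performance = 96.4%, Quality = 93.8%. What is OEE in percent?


Formula: OEE = Availability * Performance * Quality / 10000
A * P = 95.5% * 96.4% / 100 = 92.06%
OEE = 92.06% * 93.8% / 100 = 86.4%

86.4%


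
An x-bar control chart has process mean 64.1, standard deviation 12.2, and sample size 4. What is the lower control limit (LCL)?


LCL = 64.1 - 3 * 12.2 / sqrt(4)

45.8


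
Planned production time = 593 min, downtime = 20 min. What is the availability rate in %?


Formula: Availability = (Planned Time - Downtime) / Planned Time * 100
Uptime = 593 - 20 = 573 min
Availability = 573 / 593 * 100 = 96.6%

96.6%


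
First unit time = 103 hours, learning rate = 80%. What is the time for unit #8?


Formula: T_n = T_1 * (learning_rate)^(log2(n)) where learning_rate = rate/100
Doublings = log2(8) = 3
T_n = 103 * 0.8^3
T_n = 103 * 0.512 = 52.7 hours

52.7 hours


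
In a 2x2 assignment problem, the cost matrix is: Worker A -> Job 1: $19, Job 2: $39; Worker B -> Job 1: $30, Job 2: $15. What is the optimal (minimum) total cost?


Option 1: A->1 + B->2 = $19 + $15 = $34
Option 2: A->2 + B->1 = $39 + $30 = $69
Min cost = min($34, $69) = $34

$34


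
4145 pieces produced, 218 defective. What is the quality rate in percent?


Formula: Quality Rate = Good Pieces / Total Pieces * 100
Good pieces = 4145 - 218 = 3927
QR = 3927 / 4145 * 100 = 94.7%

94.7%


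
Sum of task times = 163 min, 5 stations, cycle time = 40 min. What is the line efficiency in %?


Formula: Efficiency = Sum of Task Times / (N_stations * CT) * 100
Total station capacity = 5 stations * 40 min = 200 min
Efficiency = 163 / 200 * 100 = 81.5%

81.5%


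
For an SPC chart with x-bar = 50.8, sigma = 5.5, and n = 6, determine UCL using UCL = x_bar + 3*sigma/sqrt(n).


UCL = 50.8 + 3 * 5.5 / sqrt(6)

57.54


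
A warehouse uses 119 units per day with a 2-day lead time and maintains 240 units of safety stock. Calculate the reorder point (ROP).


Formula: ROP = (Daily Demand * Lead Time) + Safety Stock
Demand during lead time = 119 * 2 = 238 units
ROP = 238 + 240 = 478 units

478 units


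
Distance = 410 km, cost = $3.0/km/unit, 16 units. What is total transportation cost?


TC = dist * cost * units = 410 * 3.0 * 16 = $19680.00

$19680.00


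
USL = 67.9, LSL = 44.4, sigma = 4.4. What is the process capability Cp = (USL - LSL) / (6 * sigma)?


Cp = (67.9 - 44.4) / (6 * 4.4)

0.89


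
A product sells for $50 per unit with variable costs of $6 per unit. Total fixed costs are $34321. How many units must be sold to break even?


Formula: BEQ = Fixed Costs / (Price - Variable Cost)
Contribution margin = $50 - $6 = $44/unit
BEQ = ceil($34321 / $44/unit) = ceil(780.02) = 781 units

781 units


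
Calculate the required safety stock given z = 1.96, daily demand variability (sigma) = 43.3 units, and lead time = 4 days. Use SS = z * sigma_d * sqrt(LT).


Formula: SS = z * sigma_d * sqrt(LT)
sqrt(LT) = sqrt(4) = 2.0
SS = 1.96 * 43.3 * 2.0
SS = 169.7 units

169.7 units


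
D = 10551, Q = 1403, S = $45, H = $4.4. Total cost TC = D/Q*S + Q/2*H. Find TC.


TC = 10551/1403 * 45 + 1403/2 * 4.4

$3425.01


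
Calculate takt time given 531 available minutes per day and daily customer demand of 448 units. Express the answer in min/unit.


Formula: Takt Time = Available Production Time / Customer Demand
Takt = 531 min/day / 448 units/day
Takt = 1.19 min/unit

1.19 min/unit


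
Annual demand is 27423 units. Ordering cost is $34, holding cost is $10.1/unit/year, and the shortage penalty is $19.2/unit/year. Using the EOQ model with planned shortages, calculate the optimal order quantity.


Formula: EOQ* = sqrt(2DS/H) * sqrt((H+P)/P)
Base EOQ = sqrt(2*27423*34/10.1) = 429.69 units
Correction = sqrt((10.1+19.2)/19.2) = 1.23533
EOQ* = 429.69 * 1.23533 = 530.8 units

530.8 units


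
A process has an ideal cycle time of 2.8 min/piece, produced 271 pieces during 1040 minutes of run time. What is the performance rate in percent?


Formula: Performance = (Ideal CT * Total Count) / Run Time * 100
Ideal output time = 2.8 * 271 = 758.8 min
Performance = 758.8 / 1040 * 100 = 73.0%

73.0%


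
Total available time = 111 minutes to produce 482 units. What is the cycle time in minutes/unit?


Formula: CT = Available Time / Number of Units
CT = 111 min / 482 units
CT = 0.23 min/unit

0.23 min/unit


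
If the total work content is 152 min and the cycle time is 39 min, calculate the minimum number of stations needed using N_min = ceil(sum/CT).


Formula: N_min = ceil(Sum of Task Times / Cycle Time)
N_min = ceil(152 min / 39 min) = ceil(3.8974)
N_min = 4 stations

4


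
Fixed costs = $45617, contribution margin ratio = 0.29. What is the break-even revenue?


Formula: BER = Fixed Costs / Contribution Margin Ratio
BER = $45617 / 0.29
BER = $157300.00 (to the nearest cent)

$157300.00


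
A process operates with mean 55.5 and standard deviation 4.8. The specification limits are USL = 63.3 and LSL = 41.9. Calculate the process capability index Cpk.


Cpu = (63.3 - 55.5) / (3 * 4.8) = 0.54
Cpl = (55.5 - 41.9) / (3 * 4.8) = 0.94
Cpk = min(0.54, 0.94) = 0.54

0.54


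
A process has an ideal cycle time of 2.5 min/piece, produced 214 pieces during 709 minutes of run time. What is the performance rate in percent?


Formula: Performance = (Ideal CT * Total Count) / Run Time * 100
Ideal output time = 2.5 * 214 = 535.0 min
Performance = 535.0 / 709 * 100 = 75.5%

75.5%


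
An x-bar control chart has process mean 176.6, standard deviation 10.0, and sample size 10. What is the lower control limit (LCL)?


LCL = 176.6 - 3 * 10.0 / sqrt(10)

167.11
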